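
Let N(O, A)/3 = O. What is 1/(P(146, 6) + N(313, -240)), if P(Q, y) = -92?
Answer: 1/847 ≈ 0.0011806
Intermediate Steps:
N(O, A) = 3*O
1/(P(146, 6) + N(313, -240)) = 1/(-92 + 3*313) = 1/(-92 + 939) = 1/847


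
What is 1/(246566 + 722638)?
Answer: 1/969204 ≈ 1.0318e-6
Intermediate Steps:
1/(246566 + 722638) = 1/969204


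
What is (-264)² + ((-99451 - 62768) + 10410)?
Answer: -82113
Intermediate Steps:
(-264)² + ((-99451 - 62768) + 10410) = 69696 + (-162219 + 10410) = 69696 - 151809 = -82113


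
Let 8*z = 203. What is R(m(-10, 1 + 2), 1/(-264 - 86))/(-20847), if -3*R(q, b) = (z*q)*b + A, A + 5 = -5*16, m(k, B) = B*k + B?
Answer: -33217/25016400 ≈ -0.0013278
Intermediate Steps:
z = 203/8 (z = (⅛)*203 = 203/8 ≈ 25.375)
m(k, B) = B + B*k
A = -85 (A = -5 - 5*16 = -5 - 80 = -85)
R(q, b) = 85/3 - 203*b*q/24 (R(q, b) = -((203*q/8)*b - 85)/3 = -(203*b*q/8 - 85)/3 = -(-85 + 203*b*q/8)/3 = 85/3 - 203*b*q/24)
R(m(-10, 1 + 2), 1/(-264 - 86))/(-20847) = (85/3 - 203*(1 + 2)*(1 - 10)/(24*(-264 - 86)))/(-20847) = (85/3 - 203/24*3*(-9)/(-350))*(-1/20847) = (85/3 - 203/24*(-1/350)*(-27))*(-1/20847) = (85/3 - 261/400)*(-1/20847) = (33217/1200)*(-1/20847) = -33217/25016400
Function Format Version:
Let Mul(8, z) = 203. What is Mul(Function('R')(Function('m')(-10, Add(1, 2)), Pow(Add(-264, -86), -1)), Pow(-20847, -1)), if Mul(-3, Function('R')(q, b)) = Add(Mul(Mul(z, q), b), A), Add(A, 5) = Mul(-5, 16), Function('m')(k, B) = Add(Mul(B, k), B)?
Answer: Rational(-33217, 25016400) ≈ -0.0013278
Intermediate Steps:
z = Rational(203, 8) (z = Mul(Rational(1, 8), 203) = Rational(203, 8) ≈ 25.375)
Function('m')(k, B) = Add(B, Mul(B, k))
A = -85 (A = Add(-5, Mul(-5, 16)) = Add(-5, -80) = -85)
Function('R')(q, b) = Add(Rational(85, 3), Mul(Rational(-203, 24), b, q)) (Function('R')(q, b) = Mul(Rational(-1, 3), Add(Mul(Mul(Rational(203, 8), q), b), -85)) = Mul(Rational(-1, 3), Add(Mul(Rational(203, 8), b, q), -85)) = Mul(Rational(-1, 3), Add(-85, Mul(Rational(203, 8), b, q))) = Add(Rational(85, 3), Mul(Rational(-203, 24), b, q)))
Mul(Function('R')(Function('m')(-10, Add(1, 2)), Pow(Add(-264, -86), -1)), Pow(-20847, -1)) = Mul(Add(Rational(85, 3), Mul(Rational(-203, 24), Pow(Add(-264, -86), -1), Mul(Add(1, 2), Add(1, -10)))), Pow(-20847, -1)) = Mul(Add(Rational(85, 3), Mul(Rational(-203, 24), Pow(-350, -1), Mul(3, -9))), Rational(-1, 20847)) = Mul(Add(Rational(85, 3), Mul(Rational(-203, 24), Rational(-1, 350), -27)), Rational(-1, 20847)) = Mul(Add(Rational(85, 3), Rational(-261, 400)), Rational(-1, 20847)) = Mul(Rational(33217, 1200), Rational(-1, 20847)) = Rational(-33217, 25016400)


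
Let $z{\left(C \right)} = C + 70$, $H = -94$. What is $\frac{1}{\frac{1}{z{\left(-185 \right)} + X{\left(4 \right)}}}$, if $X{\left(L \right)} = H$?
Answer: $-209$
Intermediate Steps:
$z{\left(C \right)} = 70 + C$
$X{\left(L \right)} = -94$
$\frac{1}{\frac{1}{z{\left(-185 \right)} + X{\left(4 \right)}}} = \frac{1}{\frac{1}{\left(70 - 185\right) - 94}} = \frac{1}{\frac{1}{-115 - 94}} = \frac{1}{\frac{1}{-209}} = \frac{1}{- \frac{1}{209}} = -209$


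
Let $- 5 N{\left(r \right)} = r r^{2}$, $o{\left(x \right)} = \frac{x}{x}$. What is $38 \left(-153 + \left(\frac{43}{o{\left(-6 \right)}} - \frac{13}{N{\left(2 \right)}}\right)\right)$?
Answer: $- \frac{15485}{4} \approx -3871.3$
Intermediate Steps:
$o{\left(x \right)} = 1$
$N{\left(r \right)} = - \frac{r^{3}}{5}$ ($N{\left(r \right)} = - \frac{r r^{2}}{5} = - \frac{r^{3}}{5}$)
$38 \left(-153 + \left(\frac{43}{o{\left(-6 \right)}} - \frac{13}{N{\left(2 \right)}}\right)\right) = 38 \left(-153 + \left(\frac{43}{1} - \frac{13}{\left(- \frac{1}{5}\right) 2^{3}}\right)\right) = 38 \left(-153 + \left(43 \cdot 1 - \frac{13}{\left(- \frac{1}{5}\right) 8}\right)\right) = 38 \left(-153 + \left(43 - \frac{13}{- \frac{8}{5}}\right)\right) = 38 \left(-153 + \left(43 - - \frac{65}{8}\right)\right) = 38 \left(-153 + \left(43 + \frac{65}{8}\right)\right) = 38 \left(-153 + \frac{409}{8}\right) = 38 \left(- \frac{815}{8}\right) = - \frac{15485}{4}$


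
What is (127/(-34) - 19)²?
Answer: 597529/1156 ≈ 516.89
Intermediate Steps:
(127/(-34) - 19)² = (127*(-1/34) - 19)² = (-127/34 - 19)² = (-773/34)² = 597529/1156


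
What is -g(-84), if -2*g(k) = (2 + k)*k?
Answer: 3444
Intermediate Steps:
g(k) = -k*(2 + k)/2 (g(k) = -(2 + k)*k/2 = -k*(2 + k)/2)
-g(-84) = -(-1)*(-84)*(2 - 84)/2 = -(-1)*(-84)*(-82)/2 = -1*(-3444) = 3444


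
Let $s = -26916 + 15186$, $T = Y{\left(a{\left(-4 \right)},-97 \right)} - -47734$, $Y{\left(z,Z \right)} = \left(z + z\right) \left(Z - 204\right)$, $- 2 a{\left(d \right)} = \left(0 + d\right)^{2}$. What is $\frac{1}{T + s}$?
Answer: $\frac{1}{40820} \approx 2.4498 \cdot 10^{-5}$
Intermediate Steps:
$a{\left(d \right)} = - \frac{d^{2}}{2}$ ($a{\left(d \right)} = - \frac{\left(0 + d\right)^{2}}{2} = - \frac{d^{2}}{2}$)
$Y{\left(z,Z \right)} = 2 z \left(-204 + Z\right)$
$T = 52550$ ($T = 2 \left(- \frac{\left(-4\right)^{2}}{2}\right) \left(-204 - 97\right) - -47734 = 2 \left(\left(- \frac{1}{2}\right) 16\right) \left(-301\right) + 47734 = 2 \left(-8\right) \left(-301\right) + 47734 = 4816 + 47734 = 52550$)
$s = -11730$
$\frac{1}{T + s} = \frac{1}{52550 - 11730} = \frac{1}{40820}$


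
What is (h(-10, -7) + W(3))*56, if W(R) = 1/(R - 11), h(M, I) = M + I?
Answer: -959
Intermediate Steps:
h(M, I) = I + M
W(R) = 1/(-11 + R)
(h(-10, -7) + W(3))*56 = ((-7 - 10) + 1/(-11 + 3))*56 = (-17 + 1/(-8))*56 = (-17 - ⅛)*56 = -137/8*56 = -959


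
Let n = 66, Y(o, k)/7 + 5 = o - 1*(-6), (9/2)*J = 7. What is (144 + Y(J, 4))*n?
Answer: 32054/3 ≈ 10685.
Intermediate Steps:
J = 14/9 (J = (2/9)*7 = 14/9 ≈ 1.5556)
Y(o, k) = 7 + 7*o (Y(o, k) = -35 + 7*(o - 1*(-6)) = -35 + 7*(o + 6) = -35 + 7*(6 + o) = -35 + (42 + 7*o) = 7 + 7*o)
(144 + Y(J, 4))*n = (144 + (7 + 7*(14/9)))*66 = (144 + (7 + 98/9))*66 = (144 + 161/9)*66 = (1457/9)*66 = 32054/3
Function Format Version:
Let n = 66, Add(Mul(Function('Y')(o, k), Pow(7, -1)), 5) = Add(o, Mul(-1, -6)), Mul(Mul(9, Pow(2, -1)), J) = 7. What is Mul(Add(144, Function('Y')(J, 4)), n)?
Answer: Rational(32054, 3) ≈ 10685.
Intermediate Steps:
J = Rational(14, 9) (J = Mul(Rational(2, 9), 7) = Rational(14, 9) ≈ 1.5556)
Function('Y')(o, k) = Add(7, Mul(7, o)) (Function('Y')(o, k) = Add(-35, Mul(7, Add(o, Mul(-1, -6)))) = Add(-35, Mul(7, Add(o, 6))) = Add(-35, Mul(7, Add(6, o))) = Add(-35, Add(42, Mul(7, o))) = Add(7, Mul(7, o)))
Mul(Add(144, Function('Y')(J, 4)), n) = Mul(Add(144, Add(7, Mul(7, Rational(14, 9)))), 66) = Mul(Add(144, Add(7, Rational(98, 9))), 66) = Mul(Add(144, Rational(161, 9)), 66) = Mul(Rational(1457, 9), 66) = Rational(32054, 3)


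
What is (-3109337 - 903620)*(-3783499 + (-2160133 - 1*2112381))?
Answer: 32328433760441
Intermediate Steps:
(-3109337 - 903620)*(-3783499 + (-2160133 - 1*2112381)) = -4012957*(-3783499 + (-2160133 - 2112381)) = -4012957*(-3783499 - 4272514) = -4012957*(-8056013) = 32328433760441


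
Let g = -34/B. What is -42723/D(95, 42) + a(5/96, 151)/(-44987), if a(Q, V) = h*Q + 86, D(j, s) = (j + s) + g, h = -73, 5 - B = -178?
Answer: -33765535197335/108128593824 ≈ -312.27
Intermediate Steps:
B = 183 (B = 5 - 1*(-178) = 5 + 178 = 183)
g = -34/183 ≈ -0.18579
D(j, s) = -34/183 + j + s (D(j, s) = (j + s) - 34/183 = -34/183 + j + s)
a(Q, V) = 86 - 73*Q (a(Q, V) = -73*Q + 86 = 86 - 73*Q)
-42723/D(95, 42) + a(5/96, 151)/(-44987) = -42723/(-34/183 + 95 + 42) + (86 - 365/96)/(-44987) = -42723/25037/183 + (86 - 365/96)*(-1/44987) = -42723*183/25037 + (86 - 73*5/96)*(-1/44987) = -7818309/25037 + (86 - 365/96)*(-1/44987) = -7818309/25037 + (7891/96)*(-1/44987) = -7818309/25037 - 7891/4318752 = -33765535197335/108128593824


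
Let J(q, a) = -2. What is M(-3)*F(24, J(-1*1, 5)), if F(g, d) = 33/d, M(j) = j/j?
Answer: -33/2 ≈ -16.500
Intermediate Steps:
M(j) = 1
M(-3)*F(24, J(-1*1, 5)) = 1*(33/(-2)) = 1*(33*(-1/2)) = 1*(-33/2) = -33/2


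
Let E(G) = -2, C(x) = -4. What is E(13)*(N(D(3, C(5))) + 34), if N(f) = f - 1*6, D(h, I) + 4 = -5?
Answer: -38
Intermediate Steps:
D(h, I) = -9 (D(h, I) = -4 - 5 = -9)
N(f) = -6 + f (N(f) = f - 6 = -6 + f)
E(13)*(N(D(3, C(5))) + 34) = -2*((-6 - 9) + 34) = -2*(-15 + 34) = -2*19 = -38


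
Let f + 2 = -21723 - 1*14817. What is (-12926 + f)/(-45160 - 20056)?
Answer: 12367/16304 ≈ 0.75853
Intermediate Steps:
f = -36542 (f = -2 + (-21723 - 1*14817) = -2 + (-21723 - 14817) = -2 - 36540 = -36542)
(-12926 + f)/(-45160 - 20056) = (-12926 - 36542)/(-45160 - 20056) = -49468/(-65216) = -49468*(-1/65216) = 12367/16304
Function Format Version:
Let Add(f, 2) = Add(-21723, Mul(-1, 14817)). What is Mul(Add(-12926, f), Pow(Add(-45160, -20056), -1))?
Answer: Rational(12367, 16304) ≈ 0.75853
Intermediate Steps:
f = -36542 (f = Add(-2, Add(-21723, Mul(-1, 14817))) = Add(-2, Add(-21723, -14817)) = Add(-2, -36540) = -36542)
Mul(Add(-12926, f), Pow(Add(-45160, -20056), -1)) = Mul(Add(-12926, -36542), Pow(Add(-45160, -20056), -1)) = Mul(-49468, Pow(-65216, -1)) = Mul(-49468, Rational(-1, 65216)) = Rational(12367, 16304)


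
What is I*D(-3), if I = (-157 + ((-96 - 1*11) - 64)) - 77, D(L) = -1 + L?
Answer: 1620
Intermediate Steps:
I = -405 (I = (-157 + ((-96 - 11) - 64)) - 77 = (-157 + (-107 - 64)) - 77 = (-157 - 171) - 77 = -328 - 77 = -405)
I*D(-3) = -405*(-1 - 3) = -405*(-4) = 1620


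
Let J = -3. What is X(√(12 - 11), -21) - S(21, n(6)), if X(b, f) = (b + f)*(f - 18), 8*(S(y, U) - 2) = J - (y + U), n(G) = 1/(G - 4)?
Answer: 12497/16 ≈ 781.06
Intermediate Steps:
n(G) = 1/(-4 + G)
S(y, U) = 13/8 - U/8 - y/8 (S(y, U) = 2 + (-3 - (y + U))/8 = 2 + (-3 - (U + y))/8 = 2 + (-3 + (-U - y))/8 = 2 + (-3 - U - y)/8 = 2 + (-3/8 - U/8 - y/8) = 13/8 - U/8 - y/8)
X(b, f) = (-18 + f)*(b + f) (X(b, f) = (b + f)*(-18 + f) = (-18 + f)*(b + f))
X(√(12 - 11), -21) - S(21, n(6)) = ((-21)² - 18*√(12 - 11) - 18*(-21) + √(12 - 11)*(-21)) - (13/8 - 1/(8*(-4 + 6)) - ⅛*21) = (441 - 18*√1 + 378 + √1*(-21)) - (13/8 - ⅛/2 - 21/8) = (441 - 18*1 + 378 + 1*(-21)) - (13/8 - ⅛*½ - 21/8) = (441 - 18 + 378 - 21) - (13/8 - 1/16 - 21/8) = 780 - 1*(-17/16) = 780 + 17/16 = 12497/16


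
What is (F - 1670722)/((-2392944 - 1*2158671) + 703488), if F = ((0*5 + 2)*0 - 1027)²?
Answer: 205331/1282709 ≈ 0.16008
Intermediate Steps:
F = 1054729 (F = ((0 + 2)*0 - 1027)² = (2*0 - 1027)² = (0 - 1027)² = (-1027)² = 1054729)
(F - 1670722)/((-2392944 - 1*2158671) + 703488) = (1054729 - 1670722)/((-2392944 - 1*2158671) + 703488) = -615993/((-2392944 - 2158671) + 703488) = -615993/(-4551615 + 703488) = -615993/(-3848127) = -615993*(-1/3848127) = 205331/1282709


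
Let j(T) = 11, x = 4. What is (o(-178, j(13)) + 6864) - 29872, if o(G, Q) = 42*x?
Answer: -22840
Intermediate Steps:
o(G, Q) = 168 (o(G, Q) = 42*4 = 168)
(o(-178, j(13)) + 6864) - 29872 = (168 + 6864) - 29872 = 7032 - 29872 = -22840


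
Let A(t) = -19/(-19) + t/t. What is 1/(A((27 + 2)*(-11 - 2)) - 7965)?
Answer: -1/7963 ≈ -0.00012558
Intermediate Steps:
A(t) = 2 (A(t) = -19*(-1/19) + 1 = 1 + 1 = 2)
1/(A((27 + 2)*(-11 - 2)) - 7965) = 1/(2 - 7965) = 1/(-7963) = -1/7963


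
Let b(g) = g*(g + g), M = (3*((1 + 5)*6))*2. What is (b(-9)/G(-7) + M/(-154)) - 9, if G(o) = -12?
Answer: -3681/154 ≈ -23.903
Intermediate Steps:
M = 216 (M = (3*(6*6))*2 = (3*36)*2 = 108*2 = 216)
b(g) = 2*g**2 (b(g) = g*(2*g) = 2*g**2)
(b(-9)/G(-7) + M/(-154)) - 9 = ((2*(-9)**2)/(-12) + 216/(-154)) - 9 = ((2*81)*(-1/12) + 216*(-1/154)) - 9 = (162*(-1/12) - 108/77) - 9 = (-27/2 - 108/77) - 9 = -2295/154 - 9 = -3681/154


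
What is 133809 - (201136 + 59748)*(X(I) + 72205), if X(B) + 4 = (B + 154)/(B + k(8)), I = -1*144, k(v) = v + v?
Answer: -301374903895/16 ≈ -1.8836e+10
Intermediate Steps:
k(v) = 2*v
I = -144
X(B) = -4 + (154 + B)/(16 + B) (X(B) = -4 + (B + 154)/(B + 2*8) = -4 + (154 + B)/(B + 16) = -4 + (154 + B)/(16 + B))
133809 - (201136 + 59748)*(X(I) + 72205) = 133809 - (201136 + 59748)*(3*(30 - 1*(-144))/(16 - 144) + 72205) = 133809 - 260884*(3*(30 + 144)/(-128) + 72205) = 133809 - 260884*(3*(-1/128)*174 + 72205) = 133809 - 260884*(-261/64 + 72205) = 133809 - 260884*4620859/64 = 133809 - 1*301377044839/16 = 133809 - 301377044839/16 = -301374903895/16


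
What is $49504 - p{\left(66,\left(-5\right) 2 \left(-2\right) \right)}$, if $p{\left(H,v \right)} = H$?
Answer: $49438$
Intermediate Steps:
$49504 - p{\left(66,\left(-5\right) 2 \left(-2\right) \right)} = 49504 - 66 = 49438$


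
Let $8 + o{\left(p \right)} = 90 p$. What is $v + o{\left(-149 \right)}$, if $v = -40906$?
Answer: $-54324$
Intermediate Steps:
$o{\left(p \right)} = -8 + 90 p$
$v + o{\left(-149 \right)} = -40906 + \left(-8 + 90 \left(-149\right)\right) = -40906 - 13418 = -54324$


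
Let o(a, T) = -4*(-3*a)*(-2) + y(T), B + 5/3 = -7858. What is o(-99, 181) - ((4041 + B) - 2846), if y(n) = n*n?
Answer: 125405/3 ≈ 41802.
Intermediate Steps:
B = -23579/3 (B = -5/3 - 7858 = -23579/3 ≈ -7859.7)
y(n) = n²
o(a, T) = T² - 24*a (o(a, T) = -4*(-3*a)*(-2) + T² = -24*a + T² = T² - 24*a)
o(-99, 181) - ((4041 + B) - 2846) = (181² - 24*(-99)) - ((4041 - 23579/3) - 2846) = (32761 + 2376) - (-11456/3 - 2846) = 35137 - 1*(-19994/3) = 35137 + 19994/3 = 125405/3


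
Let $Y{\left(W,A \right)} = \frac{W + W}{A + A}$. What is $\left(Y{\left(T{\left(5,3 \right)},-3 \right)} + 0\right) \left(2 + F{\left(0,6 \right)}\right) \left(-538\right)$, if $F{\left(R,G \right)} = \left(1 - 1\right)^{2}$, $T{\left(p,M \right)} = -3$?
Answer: $-1076$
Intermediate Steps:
$F{\left(R,G \right)} = 0$ ($F{\left(R,G \right)} = 0^{2} = 0$)
$Y{\left(W,A \right)} = \frac{W}{A}$ ($Y{\left(W,A \right)} = \frac{2 W}{2 A} = 2 W \frac{1}{2 A} = \frac{W}{A}$)
$\left(Y{\left(T{\left(5,3 \right)},-3 \right)} + 0\right) \left(2 + F{\left(0,6 \right)}\right) \left(-538\right) = \left(- \frac{3}{-3} + 0\right) \left(2 + 0\right) \left(-538\right) = \left(\left(-3\right) \left(- \frac{1}{3}\right) + 0\right) 2 \left(-538\right) = \left(1 + 0\right) 2 \left(-538\right) = 1 \cdot 2 \left(-538\right) = 2 \left(-538\right) = -1076$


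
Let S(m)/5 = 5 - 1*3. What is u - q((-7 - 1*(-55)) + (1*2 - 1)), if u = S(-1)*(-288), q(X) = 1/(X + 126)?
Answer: -504001/175 ≈ -2880.0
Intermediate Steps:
S(m) = 10 (S(m) = 5*(5 - 1*3) = 5*(5 - 3) = 5*2 = 10)
q(X) = 1/(126 + X)
u = -2880 (u = 10*(-288) = -2880)
u - q((-7 - 1*(-55)) + (1*2 - 1)) = -2880 - 1/(126 + ((-7 - 1*(-55)) + (1*2 - 1))) = -2880 - 1/(126 + ((-7 + 55) + (2 - 1))) = -2880 - 1/(126 + (48 + 1)) = -2880 - 1/(126 + 49) = -2880 - 1/175 = -504001/175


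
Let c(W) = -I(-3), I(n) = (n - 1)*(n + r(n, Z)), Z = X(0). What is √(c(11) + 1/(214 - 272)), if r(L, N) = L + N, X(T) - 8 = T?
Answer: √26854/58 ≈ 2.8254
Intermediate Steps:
X(T) = 8 + T
Z = 8 (Z = 8 + 0 = 8)
I(n) = (-1 + n)*(8 + 2*n) (I(n) = (n - 1)*(n + (n + 8)) = (-1 + n)*(n + (8 + n)) = (-1 + n)*(8 + 2*n))
c(W) = 8 (c(W) = -(-8 + 2*(-3)² + 6*(-3)) = -(-8 + 2*9 - 18) = -(-8 + 18 - 18) = -1*(-8) = 8)
√(c(11) + 1/(214 - 272)) = √(8 + 1/(214 - 272)) = √(8 + 1/(-58)) = √(8 - 1/58) = √(463/58) = √26854/58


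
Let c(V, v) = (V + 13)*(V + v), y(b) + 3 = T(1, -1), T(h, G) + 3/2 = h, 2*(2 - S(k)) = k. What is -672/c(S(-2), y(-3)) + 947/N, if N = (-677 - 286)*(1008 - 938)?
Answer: 5661493/67410 ≈ 83.986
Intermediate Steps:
N = -67410 (N = -963*70 = -67410)
S(k) = 2 - k/2
T(h, G) = -3/2 + h
y(b) = -7/2 (y(b) = -3 + (-3/2 + 1) = -3 - ½ = -7/2)
c(V, v) = (13 + V)*(V + v)
-672/c(S(-2), y(-3)) + 947/N = -672/((2 - ½*(-2))² + 13*(2 - ½*(-2)) + 13*(-7/2) + (2 - ½*(-2))*(-7/2)) + 947/(-67410) = -672/((2 + 1)² + 13*(2 + 1) - 91/2 + (2 + 1)*(-7/2)) + 947*(-1/67410) = -672/(3² + 13*3 - 91/2 + 3*(-7/2)) - 947/67410 = -672/(9 + 39 - 91/2 - 21/2) - 947/67410 = -672/(-8) - 947/67410 = -672*(-⅛) - 947/67410 = 84 - 947/67410 = 5661493/67410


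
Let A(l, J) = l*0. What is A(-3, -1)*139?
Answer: 0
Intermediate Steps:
A(l, J) = 0
A(-3, -1)*139 = 0*139 = 0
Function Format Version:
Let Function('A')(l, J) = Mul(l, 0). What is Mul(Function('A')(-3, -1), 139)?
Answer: 0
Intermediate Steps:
Function('A')(l, J) = 0
Mul(Function('A')(-3, -1), 139) = Mul(0, 139) = 0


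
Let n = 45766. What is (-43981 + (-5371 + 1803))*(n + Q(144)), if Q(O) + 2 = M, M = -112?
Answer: -2170706948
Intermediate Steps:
Q(O) = -114 (Q(O) = -2 - 112 = -114)
(-43981 + (-5371 + 1803))*(n + Q(144)) = (-43981 + (-5371 + 1803))*(45766 - 114) = (-43981 - 3568)*45652 = -47549*45652 = -2170706948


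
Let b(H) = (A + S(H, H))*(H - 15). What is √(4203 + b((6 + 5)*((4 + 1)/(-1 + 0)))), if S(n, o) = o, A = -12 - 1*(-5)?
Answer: √8543 ≈ 92.428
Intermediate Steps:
A = -7 (A = -12 + 5 = -7)
b(H) = (-15 + H)*(-7 + H) (b(H) = (-7 + H)*(H - 15) = (-7 + H)*(-15 + H) = (-15 + H)*(-7 + H))
√(4203 + b((6 + 5)*((4 + 1)/(-1 + 0)))) = √(4203 + (105 + ((6 + 5)*((4 + 1)/(-1 + 0)))² - 22*(6 + 5)*(4 + 1)/(-1 + 0))) = √(4203 + (105 + (11*(5/(-1)))² - 242*5/(-1))) = √(4203 + (105 + (11*(5*(-1)))² - 242*5*(-1))) = √(4203 + (105 + (11*(-5))² - 242*(-5))) = √(4203 + (105 + (-55)² - 22*(-55))) = √(4203 + (105 + 3025 + 1210)) = √(4203 + 4340) = √8543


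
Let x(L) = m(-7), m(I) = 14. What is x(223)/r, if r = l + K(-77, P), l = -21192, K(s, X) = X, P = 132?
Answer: -7/10530 ≈ -0.00066477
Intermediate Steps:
r = -21060 (r = -21192 + 132 = -21060)
x(L) = 14
x(223)/r = 14/(-21060) = 14*(-1/21060) = -7/10530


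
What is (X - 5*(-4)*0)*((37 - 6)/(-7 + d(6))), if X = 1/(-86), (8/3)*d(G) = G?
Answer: 62/817 ≈ 0.075887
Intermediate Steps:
d(G) = 3*G/8
X = -1/86 ≈ -0.011628
(X - 5*(-4)*0)*((37 - 6)/(-7 + d(6))) = (-1/86 - 5*(-4)*0)*((37 - 6)/(-7 + (3/8)*6)) = (-1/86 + 20*0)*(31/(-7 + 9/4)) = (-1/86 + 0)*(31/(-19/4)) = -31*(-4)/(86*19) = -1/86*(-124/19) = 62/817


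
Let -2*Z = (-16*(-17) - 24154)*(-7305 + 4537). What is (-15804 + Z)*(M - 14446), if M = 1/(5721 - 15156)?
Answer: 4507169686369412/9435 ≈ 4.7771e+11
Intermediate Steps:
M = -1/9435 (M = 1/(-9435) = -1/9435 ≈ -0.00010599)
Z = -33052688 (Z = -(-16*(-17) - 24154)*(-7305 + 4537)/2 = -(272 - 24154)*(-2768)/2 = -(-11941)*(-2768) = -½*66105376 = -33052688)
(-15804 + Z)*(M - 14446) = (-15804 - 33052688)*(-1/9435 - 14446) = -33068492*(-136298011/9435) = 4507169686369412/9435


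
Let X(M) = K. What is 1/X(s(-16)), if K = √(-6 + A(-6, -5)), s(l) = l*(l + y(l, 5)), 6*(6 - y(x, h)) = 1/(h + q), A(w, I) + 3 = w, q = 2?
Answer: -I*√15/15 ≈ -0.2582*I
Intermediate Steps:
A(w, I) = -3 + w
y(x, h) = 6 - 1/(6*(2 + h)) (y(x, h) = 6 - 1/(6*(h + 2)) = 6 - 1/(6*(2 + h)))
s(l) = l*(251/42 + l) (s(l) = l*(l + (71 + 36*5)/(6*(2 + 5))) = l*(l + (⅙)*(71 + 180)/7) = l*(l + (⅙)*(⅐)*251) = l*(l + 251/42) = l*(251/42 + l))
K = I*√15 (K = √(-6 + (-3 - 6)) = √(-6 - 9) = √(-15) = I*√15 ≈ 3.873*I)
X(M) = I*√15
1/X(s(-16)) = 1/(I*√15) = -I*√15/15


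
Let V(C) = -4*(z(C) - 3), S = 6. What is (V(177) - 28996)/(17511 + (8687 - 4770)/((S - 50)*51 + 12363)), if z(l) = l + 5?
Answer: -150327864/88598863 ≈ -1.6967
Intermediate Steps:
z(l) = 5 + l
V(C) = -8 - 4*C (V(C) = -4*((5 + C) - 3) = -4*(2 + C) = -8 - 4*C)
(V(177) - 28996)/(17511 + (8687 - 4770)/((S - 50)*51 + 12363)) = ((-8 - 4*177) - 28996)/(17511 + (8687 - 4770)/((6 - 50)*51 + 12363)) = ((-8 - 708) - 28996)/(17511 + 3917/(-44*51 + 12363)) = (-716 - 28996)/(17511 + 3917/(-2244 + 12363)) = -29712/(17511 + 3917/10119) = -29712/177197726/10119 = -29712*10119/177197726 = -150327864/88598863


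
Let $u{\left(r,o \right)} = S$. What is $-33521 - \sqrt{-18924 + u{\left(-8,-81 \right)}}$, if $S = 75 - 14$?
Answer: $-33521 - i \sqrt{18863} \approx -33521.0 - 137.34 i$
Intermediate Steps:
$S = 61$
$u{\left(r,o \right)} = 61$
$-33521 - \sqrt{-18924 + u{\left(-8,-81 \right)}} = -33521 - \sqrt{-18924 + 61} = -33521 - \sqrt{-18863} = -33521 - i \sqrt{18863}$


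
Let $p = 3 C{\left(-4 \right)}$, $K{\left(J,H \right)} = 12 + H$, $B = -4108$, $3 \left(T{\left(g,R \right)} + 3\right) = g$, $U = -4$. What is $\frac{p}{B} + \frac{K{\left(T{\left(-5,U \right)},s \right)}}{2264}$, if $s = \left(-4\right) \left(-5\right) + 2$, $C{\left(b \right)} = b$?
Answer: $\frac{20855}{1162564} \approx 0.017939$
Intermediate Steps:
$T{\left(g,R \right)} = -3 + \frac{g}{3}$
$s = 22$ ($s = 20 + 2 = 22$)
$p = -12$ ($p = 3 \left(-4\right) = -12$)
$\frac{p}{B} + \frac{K{\left(T{\left(-5,U \right)},s \right)}}{2264} = - \frac{12}{-4108} + \frac{12 + 22}{2264} = \left(-12\right) \left(- \frac{1}{4108}\right) + 34 \cdot \frac{1}{2264} = \frac{3}{1027} + \frac{17}{1132} = \frac{20855}{1162564}$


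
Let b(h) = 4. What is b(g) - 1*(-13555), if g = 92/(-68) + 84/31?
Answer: 13559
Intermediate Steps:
g = 715/527 (g = 92*(-1/68) + 84*(1/31) = -23/17 + 84/31 = 715/527 ≈ 1.3567)
b(g) - 1*(-13555) = 4 - 1*(-13555) = 4 + 13555 = 13559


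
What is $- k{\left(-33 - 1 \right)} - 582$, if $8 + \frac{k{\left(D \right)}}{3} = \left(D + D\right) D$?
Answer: $-7494$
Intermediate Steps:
$k{\left(D \right)} = -24 + 6 D^{2}$ ($k{\left(D \right)} = -24 + 3 \left(D + D\right) D = -24 + 3 \cdot 2 D D = -24 + 3 \cdot 2 D^{2} = -24 + 6 D^{2}$)
$- k{\left(-33 - 1 \right)} - 582 = - (-24 + 6 \left(-33 - 1\right)^{2}) - 582 = - (-24 + 6 \left(-34\right)^{2}) - 582 = - (-24 + 6 \cdot 1156) - 582 = - (-24 + 6936) - 582 = \left(-1\right) 6912 - 582 = -6912 - 582 = -7494$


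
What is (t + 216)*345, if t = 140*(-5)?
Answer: -166980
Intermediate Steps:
t = -700
(t + 216)*345 = (-700 + 216)*345 = -484*345 = -166980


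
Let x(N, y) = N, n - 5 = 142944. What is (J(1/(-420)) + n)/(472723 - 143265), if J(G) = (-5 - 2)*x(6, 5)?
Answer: 142907/329458 ≈ 0.43376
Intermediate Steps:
n = 142949 (n = 5 + 142944 = 142949)
J(G) = -42 (J(G) = (-5 - 2)*6 = -7*6 = -42)
(J(1/(-420)) + n)/(472723 - 143265) = (-42 + 142949)/(472723 - 143265) = 142907/329458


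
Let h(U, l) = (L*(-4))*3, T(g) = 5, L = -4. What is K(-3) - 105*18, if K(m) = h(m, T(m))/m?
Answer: -1906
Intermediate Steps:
h(U, l) = 48 (h(U, l) = -4*(-4)*3 = 16*3 = 48)
K(m) = 48/m
K(-3) - 105*18 = 48/(-3) - 105*18 = 48*(-1/3) - 1890 = -16 - 1890 = -1906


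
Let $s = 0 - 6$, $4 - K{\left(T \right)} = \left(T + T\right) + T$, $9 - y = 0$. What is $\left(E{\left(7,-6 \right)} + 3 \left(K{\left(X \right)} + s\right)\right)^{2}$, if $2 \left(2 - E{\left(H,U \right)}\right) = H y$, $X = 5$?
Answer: $\frac{25921}{4} \approx 6480.3$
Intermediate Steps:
$y = 9$ ($y = 9 - 0 = 9 + 0 = 9$)
$K{\left(T \right)} = 4 - 3 T$ ($K{\left(T \right)} = 4 - \left(\left(T + T\right) + T\right) = 4 - \left(2 T + T\right) = 4 - 3 T$)
$s = -6$ ($s = 0 - 6 = -6$)
$E{\left(H,U \right)} = 2 - \frac{9 H}{2}$ ($E{\left(H,U \right)} = 2 - \frac{H 9}{2} = 2 - \frac{9 H}{2}$)
$\left(E{\left(7,-6 \right)} + 3 \left(K{\left(X \right)} + s\right)\right)^{2} = \left(\left(2 - \frac{63}{2}\right) + 3 \left(\left(4 - 15\right) - 6\right)\right)^{2} = \left(- \frac{59}{2} + 3 \left(-11 - 6\right)\right)^{2} = \left(- \frac{59}{2} + 3 \left(-17\right)\right)^{2} = \left(- \frac{59}{2} - 51\right)^{2} = \left(- \frac{161}{2}\right)^{2} = \frac{25921}{4}$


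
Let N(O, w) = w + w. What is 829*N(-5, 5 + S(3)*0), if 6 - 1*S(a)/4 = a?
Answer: 8290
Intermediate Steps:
S(a) = 24 - 4*a
N(O, w) = 2*w
829*N(-5, 5 + S(3)*0) = 829*(2*(5 + (24 - 4*3)*0)) = 829*(2*(5 + (24 - 12)*0)) = 829*(2*(5 + 12*0)) = 829*(2*(5 + 0)) = 829*(2*5) = 829*10 = 8290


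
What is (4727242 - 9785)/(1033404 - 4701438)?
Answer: -4717457/3668034 ≈ -1.2861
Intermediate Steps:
(4727242 - 9785)/(1033404 - 4701438) = 4717457/(-3668034) = 4717457*(-1/3668034) = -4717457/3668034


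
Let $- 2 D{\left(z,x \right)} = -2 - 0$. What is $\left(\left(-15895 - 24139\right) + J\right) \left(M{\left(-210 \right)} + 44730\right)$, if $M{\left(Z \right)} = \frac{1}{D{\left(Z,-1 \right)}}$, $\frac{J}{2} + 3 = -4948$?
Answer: $-2233687216$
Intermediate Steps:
$D{\left(z,x \right)} = 1$ ($D{\left(z,x \right)} = - \frac{-2 - 0}{2} = - \frac{-2 + 0}{2} = \left(- \frac{1}{2}\right) \left(-2\right) = 1$)
$J = -9902$ ($J = -6 + 2 \left(-4948\right) = -6 - 9896 = -9902$)
$M{\left(Z \right)} = 1$ ($M{\left(Z \right)} = 1^{-1} = 1$)
$\left(\left(-15895 - 24139\right) + J\right) \left(M{\left(-210 \right)} + 44730\right) = \left(\left(-15895 - 24139\right) - 9902\right) \left(1 + 44730\right) = \left(-40034 - 9902\right) 44731 = \left(-49936\right) 44731 = -2233687216$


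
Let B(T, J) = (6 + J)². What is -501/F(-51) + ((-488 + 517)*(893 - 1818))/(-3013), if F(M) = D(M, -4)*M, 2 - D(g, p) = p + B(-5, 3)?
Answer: 33698704/3841575 ≈ 8.7721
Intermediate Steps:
D(g, p) = -79 - p (D(g, p) = 2 - (p + (6 + 3)²) = 2 - (p + 9²) = 2 - (p + 81) = 2 - (81 + p) = 2 + (-81 - p) = -79 - p)
F(M) = -75*M (F(M) = (-79 - 1*(-4))*M = (-79 + 4)*M = -75*M)
-501/F(-51) + ((-488 + 517)*(893 - 1818))/(-3013) = -501/((-75*(-51))) + ((-488 + 517)*(893 - 1818))/(-3013) = -501/3825 + (29*(-925))*(-1/3013) = -501*1/3825 - 26825*(-1/3013) = -167/1275 + 26825/3013 = 33698704/3841575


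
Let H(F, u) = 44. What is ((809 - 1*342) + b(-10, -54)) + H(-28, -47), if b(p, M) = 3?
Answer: 514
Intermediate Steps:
((809 - 1*342) + b(-10, -54)) + H(-28, -47) = ((809 - 1*342) + 3) + 44 = ((809 - 342) + 3) + 44 = (467 + 3) + 44 = 470 + 44 = 514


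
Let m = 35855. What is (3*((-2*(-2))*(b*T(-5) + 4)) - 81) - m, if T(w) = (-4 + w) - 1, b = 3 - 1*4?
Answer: -35768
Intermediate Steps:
b = -1 (b = 3 - 4 = -1)
T(w) = -5 + w
(3*((-2*(-2))*(b*T(-5) + 4)) - 81) - m = (3*((-2*(-2))*(-(-5 - 5) + 4)) - 81) - 1*35855 = (3*(4*(-1*(-10) + 4)) - 81) - 35855 = (3*(4*(10 + 4)) - 81) - 35855 = (3*(4*14) - 81) - 35855 = (3*56 - 81) - 35855 = (168 - 81) - 35855 = 87 - 35855 = -35768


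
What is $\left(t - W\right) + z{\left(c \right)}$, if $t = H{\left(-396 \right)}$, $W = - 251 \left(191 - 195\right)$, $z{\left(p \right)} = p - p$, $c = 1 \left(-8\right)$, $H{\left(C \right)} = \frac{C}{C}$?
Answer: $-1003$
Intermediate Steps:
$H{\left(C \right)} = 1$
$c = -8$
$z{\left(p \right)} = 0$
$W = 1004$ ($W = \left(-251\right) \left(-4\right) = 1004$)
$t = 1$
$\left(t - W\right) + z{\left(c \right)} = \left(1 - 1004\right) + 0 = -1003 + 0 = -1003$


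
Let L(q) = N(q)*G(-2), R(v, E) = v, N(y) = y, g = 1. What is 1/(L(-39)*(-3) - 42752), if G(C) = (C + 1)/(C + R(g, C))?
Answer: -1/42635 ≈ -2.3455e-5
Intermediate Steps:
G(C) = 1 (G(C) = (C + 1)/(C + 1) = (1 + C)/(1 + C) = 1)
L(q) = q (L(q) = q*1 = q)
1/(L(-39)*(-3) - 42752) = 1/(-39*(-3) - 42752) = 1/(117 - 42752) = 1/(-42635) = -1/42635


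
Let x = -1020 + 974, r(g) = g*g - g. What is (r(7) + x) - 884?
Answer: -888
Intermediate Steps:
r(g) = g**2 - g
x = -46
(r(7) + x) - 884 = (7*(-1 + 7) - 46) - 884 = (7*6 - 46) - 884 = (42 - 46) - 884 = -4 - 884 = -888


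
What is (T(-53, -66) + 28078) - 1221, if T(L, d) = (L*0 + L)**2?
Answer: 29666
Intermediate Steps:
T(L, d) = L**2 (T(L, d) = (0 + L)**2 = L**2)
(T(-53, -66) + 28078) - 1221 = ((-53)**2 + 28078) - 1221 = (2809 + 28078) - 1221 = 30887 - 1221 = 29666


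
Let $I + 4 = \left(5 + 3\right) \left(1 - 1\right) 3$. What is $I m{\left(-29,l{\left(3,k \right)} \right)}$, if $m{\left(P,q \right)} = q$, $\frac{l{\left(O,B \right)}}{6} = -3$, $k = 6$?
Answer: $72$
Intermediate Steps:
$l{\left(O,B \right)} = -18$ ($l{\left(O,B \right)} = 6 \left(-3\right) = -18$)
$I = -4$ ($I = -4 + \left(5 + 3\right) \left(1 - 1\right) 3 = -4 + 8 \cdot 0 \cdot 3 = -4 + 0 \cdot 3 = -4 + 0 = -4$)
$I m{\left(-29,l{\left(3,k \right)} \right)} = \left(-4\right) \left(-18\right) = 72$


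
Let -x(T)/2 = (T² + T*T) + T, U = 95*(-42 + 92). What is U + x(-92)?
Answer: -28922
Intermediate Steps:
U = 4750 (U = 95*50 = 4750)
x(T) = -4*T² - 2*T (x(T) = -2*((T² + T*T) + T) = -2*((T² + T²) + T) = -2*(2*T² + T) = -2*(T + 2*T²) = -4*T² - 2*T)
U + x(-92) = 4750 - 2*(-92)*(1 + 2*(-92)) = 4750 - 2*(-92)*(1 - 184) = 4750 - 2*(-92)*(-183) = 4750 - 33672 = -28922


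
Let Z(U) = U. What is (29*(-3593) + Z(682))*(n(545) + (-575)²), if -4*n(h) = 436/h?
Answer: -34224626172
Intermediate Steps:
n(h) = -109/h
(29*(-3593) + Z(682))*(n(545) + (-575)²) = (29*(-3593) + 682)*(-109/545 + (-575)²) = (-104197 + 682)*(-109*1/545 + 330625) = -103515*(-⅕ + 330625) = -103515*1653124/5 = -34224626172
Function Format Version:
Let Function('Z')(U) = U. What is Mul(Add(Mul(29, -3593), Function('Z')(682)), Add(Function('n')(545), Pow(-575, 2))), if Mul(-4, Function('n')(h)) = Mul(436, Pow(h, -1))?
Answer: -34224626172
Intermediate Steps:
Function('n')(h) = Mul(-109, Pow(h, -1)) (Function('n')(h) = Mul(Rational(-1, 4), Mul(436, Pow(h, -1))) = Mul(-109, Pow(h, -1)))
Mul(Add(Mul(29, -3593), Function('Z')(682)), Add(Function('n')(545), Pow(-575, 2))) = Mul(Add(Mul(29, -3593), 682), Add(Mul(-109, Pow(545, -1)), Pow(-575, 2))) = Mul(Add(-104197, 682), Add(Mul(-109, Rational(1, 545)), 330625)) = Mul(-103515, Add(Rational(-1, 5), 330625)) = Mul(-103515, Rational(1653124, 5)) = -34224626172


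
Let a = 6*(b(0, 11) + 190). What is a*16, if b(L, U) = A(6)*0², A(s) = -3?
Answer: 18240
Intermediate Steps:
b(L, U) = 0 (b(L, U) = -3*0² = -3*0 = 0)
a = 1140 (a = 6*(0 + 190) = 6*190 = 1140)
a*16 = 1140*16 = 18240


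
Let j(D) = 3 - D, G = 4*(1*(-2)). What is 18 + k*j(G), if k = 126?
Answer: 1404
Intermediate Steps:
G = -8 (G = 4*(-2) = -8)
18 + k*j(G) = 18 + 126*(3 - 1*(-8)) = 18 + 126*(3 + 8) = 18 + 126*11 = 18 + 1386 = 1404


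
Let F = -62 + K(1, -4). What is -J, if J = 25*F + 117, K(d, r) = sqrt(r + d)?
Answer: 1433 - 25*I*sqrt(3) ≈ 1433.0 - 43.301*I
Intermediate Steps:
K(d, r) = sqrt(d + r)
F = -62 + I*sqrt(3) (F = -62 + sqrt(1 - 4) = -62 + sqrt(-3) = -62 + I*sqrt(3) ≈ -62.0 + 1.732*I)
J = -1433 + 25*I*sqrt(3) (J = 25*(-62 + I*sqrt(3)) + 117 = (-1550 + 25*I*sqrt(3)) + 117 = -1433 + 25*I*sqrt(3) ≈ -1433.0 + 43.301*I)
-J = -(-1433 + 25*I*sqrt(3)) = 1433 - 25*I*sqrt(3)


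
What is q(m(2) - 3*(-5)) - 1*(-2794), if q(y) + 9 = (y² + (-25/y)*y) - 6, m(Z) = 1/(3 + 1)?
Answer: 47785/16 ≈ 2986.6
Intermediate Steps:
m(Z) = ¼ (m(Z) = 1/4 = ¼)
q(y) = -40 + y² (q(y) = -9 + ((y² + (-25/y)*y) - 6) = -9 + ((y² - 25) - 6) = -9 + ((-25 + y²) - 6) = -9 + (-31 + y²) = -40 + y²)
q(m(2) - 3*(-5)) - 1*(-2794) = (-40 + (¼ - 3*(-5))²) - 1*(-2794) = (-40 + (¼ + 15)²) + 2794 = (-40 + (61/4)²) + 2794 = (-40 + 3721/16) + 2794 = 3081/16 + 2794 = 47785/16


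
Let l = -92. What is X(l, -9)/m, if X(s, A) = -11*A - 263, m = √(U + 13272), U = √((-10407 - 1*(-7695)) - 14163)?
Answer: -164*√3/(3*√(4424 + 25*I*√3)) ≈ -1.4235 + 0.0069663*I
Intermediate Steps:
U = 75*I*√3 (U = √((-10407 + 7695) - 14163) = √(-2712 - 14163) = √(-16875) = 75*I*√3 ≈ 129.9*I)
m = √(13272 + 75*I*√3) (m = √(75*I*√3 + 13272) = √(13272 + 75*I*√3) ≈ 115.21 + 0.5638*I)
X(s, A) = -263 - 11*A
X(l, -9)/m = (-263 - 11*(-9))/(√(13272 + 75*I*√3)) = (-263 + 99)/√(13272 + 75*I*√3) = -164/√(13272 + 75*I*√3)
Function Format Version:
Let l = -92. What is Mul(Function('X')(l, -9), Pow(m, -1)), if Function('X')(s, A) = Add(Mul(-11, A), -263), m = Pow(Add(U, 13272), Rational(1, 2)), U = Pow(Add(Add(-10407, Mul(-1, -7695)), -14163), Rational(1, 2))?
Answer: Mul(Rational(-164, 3), Pow(3, Rational(1, 2)), Pow(Add(4424, Mul(25, I, Pow(3, Rational(1, 2)))), Rational(-1, 2))) ≈ Add(-1.4235, Mul(0.0069663, I))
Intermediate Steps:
U = Mul(75, I, Pow(3, Rational(1, 2))) (U = Pow(Add(Add(-10407, 7695), -14163), Rational(1, 2)) = Pow(Add(-2712, -14163), Rational(1, 2)) = Pow(-16875, Rational(1, 2)) = Mul(75, I, Pow(3, Rational(1, 2))) ≈ Mul(129.90, I))
m = Pow(Add(13272, Mul(75, I, Pow(3, Rational(1, 2)))), Rational(1, 2)) (m = Pow(Add(Mul(75, I, Pow(3, Rational(1, 2))), 13272), Rational(1, 2)) = Pow(Add(13272, Mul(75, I, Pow(3, Rational(1, 2)))), Rational(1, 2)) ≈ Add(115.21, Mul(0.5638, I)))
Function('X')(s, A) = Add(-263, Mul(-11, A))
Mul(Function('X')(l, -9), Pow(m, -1)) = Mul(Add(-263, Mul(-11, -9)), Pow(Pow(Add(13272, Mul(75, I, Pow(3, Rational(1, 2)))), Rational(1, 2)), -1)) = Mul(Add(-263, 99), Pow(Add(13272, Mul(75, I, Pow(3, Rational(1, 2)))), Rational(-1, 2))) = Mul(-164, Pow(Add(13272, Mul(75, I, Pow(3, Rational(1, 2)))), Rational(-1, 2)))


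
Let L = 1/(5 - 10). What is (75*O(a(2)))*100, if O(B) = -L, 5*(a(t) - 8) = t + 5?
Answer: 1500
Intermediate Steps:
L = -⅕ (L = 1/(-5) = -⅕ ≈ -0.20000)
a(t) = 9 + t/5 (a(t) = 8 + (t + 5)/5 = 8 + (5 + t)/5 = 8 + (1 + t/5) = 9 + t/5)
O(B) = ⅕ (O(B) = -1*(-⅕) = ⅕)
(75*O(a(2)))*100 = (75*(⅕))*100 = 15*100 = 1500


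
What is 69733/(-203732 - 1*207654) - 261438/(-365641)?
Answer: 82054689215/150419588426 ≈ 0.54551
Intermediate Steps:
69733/(-203732 - 1*207654) - 261438/(-365641) = 69733/(-203732 - 207654) - 261438*(-1/365641) = 69733/(-411386) + 261438/365641 = 69733*(-1/411386) + 261438/365641 = -69733/411386 + 261438/365641 = 82054689215/150419588426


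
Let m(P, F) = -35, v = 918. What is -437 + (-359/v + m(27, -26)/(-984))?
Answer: -65844745/150552 ≈ -437.36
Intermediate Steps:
-437 + (-359/v + m(27, -26)/(-984)) = -437 + (-359/918 - 35/(-984)) = -437 + (-359*1/918 - 35*(-1/984)) = -437 + (-359/918 + 35/984) = -437 - 53521/150552 = -65844745/150552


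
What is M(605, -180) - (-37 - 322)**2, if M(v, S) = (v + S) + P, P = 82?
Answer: -128374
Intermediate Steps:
M(v, S) = 82 + S + v (M(v, S) = (v + S) + 82 = (S + v) + 82 = 82 + S + v)
M(605, -180) - (-37 - 322)**2 = (82 - 180 + 605) - (-37 - 322)**2 = 507 - 1*(-359)**2 = 507 - 1*128881 = 507 - 128881 = -128374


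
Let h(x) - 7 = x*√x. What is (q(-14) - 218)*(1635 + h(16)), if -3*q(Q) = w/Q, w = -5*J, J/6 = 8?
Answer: -2671596/7 ≈ -3.8166e+5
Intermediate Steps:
J = 48 (J = 6*8 = 48)
h(x) = 7 + x^(3/2) (h(x) = 7 + x*√x = 7 + x^(3/2))
w = -240 (w = -5*48 = -240)
q(Q) = 80/Q (q(Q) = -(-80)/Q = 80/Q)
(q(-14) - 218)*(1635 + h(16)) = (80/(-14) - 218)*(1635 + (7 + 16^(3/2))) = (80*(-1/14) - 218)*(1635 + (7 + 64)) = (-40/7 - 218)*(1635 + 71) = -1566/7*1706 = -2671596/7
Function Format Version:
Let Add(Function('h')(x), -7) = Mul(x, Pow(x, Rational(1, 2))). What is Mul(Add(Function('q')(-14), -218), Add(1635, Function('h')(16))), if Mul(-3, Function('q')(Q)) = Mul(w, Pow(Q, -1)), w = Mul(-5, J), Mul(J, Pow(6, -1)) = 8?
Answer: Rational(-2671596, 7) ≈ -3.8166e+5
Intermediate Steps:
J = 48 (J = Mul(6, 8) = 48)
Function('h')(x) = Add(7, Pow(x, Rational(3, 2))) (Function('h')(x) = Add(7, Mul(x, Pow(x, Rational(1, 2)))) = Add(7, Pow(x, Rational(3, 2))))
w = -240 (w = Mul(-5, 48) = -240)
Function('q')(Q) = Mul(80, Pow(Q, -1)) (Function('q')(Q) = Mul(Rational(-1, 3), Mul(-240, Pow(Q, -1))) = Mul(80, Pow(Q, -1)))
Mul(Add(Function('q')(-14), -218), Add(1635, Function('h')(16))) = Mul(Add(Mul(80, Pow(-14, -1)), -218), Add(1635, Add(7, Pow(16, Rational(3, 2))))) = Mul(Add(Mul(80, Rational(-1, 14)), -218), Add(1635, Add(7, 64))) = Mul(Add(Rational(-40, 7), -218), Add(1635, 71)) = Mul(Rational(-1566, 7), 1706) = Rational(-2671596, 7)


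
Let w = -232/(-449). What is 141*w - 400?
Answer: -146888/449 ≈ -327.14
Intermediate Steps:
w = 232/449 (w = -232*(-1/449) = 232/449 ≈ 0.51670)
141*w - 400 = 141*(232/449) - 400 = 32712/449 - 400 = -146888/449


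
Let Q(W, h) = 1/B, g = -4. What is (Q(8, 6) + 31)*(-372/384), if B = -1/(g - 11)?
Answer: -713/16 ≈ -44.563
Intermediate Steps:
B = 1/15 (B = -1/(-4 - 11) = -1/(-15) = -1*(-1/15) = 1/15 ≈ 0.066667)
Q(W, h) = 15 (Q(W, h) = 1/(1/15) = 15)
(Q(8, 6) + 31)*(-372/384) = (15 + 31)*(-372/384) = 46*(-372*1/384) = 46*(-31/32) = -713/16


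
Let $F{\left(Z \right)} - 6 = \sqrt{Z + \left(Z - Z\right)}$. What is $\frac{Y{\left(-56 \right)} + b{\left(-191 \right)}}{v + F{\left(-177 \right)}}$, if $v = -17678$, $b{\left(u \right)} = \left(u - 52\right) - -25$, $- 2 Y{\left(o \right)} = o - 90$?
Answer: $\frac{2562440}{312299761} + \frac{145 i \sqrt{177}}{312299761} \approx 0.0082051 + 6.1771 \cdot 10^{-6} i$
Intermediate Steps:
$Y{\left(o \right)} = 45 - \frac{o}{2}$ ($Y{\left(o \right)} = - \frac{o - 90}{2} = - \frac{-90 + o}{2} = 45 - \frac{o}{2}$)
$b{\left(u \right)} = -27 + u$ ($b{\left(u \right)} = \left(u - 52\right) + 25 = \left(-52 + u\right) + 25 = -27 + u$)
$F{\left(Z \right)} = 6 + \sqrt{Z}$ ($F{\left(Z \right)} = 6 + \sqrt{Z + \left(Z - Z\right)} = 6 + \sqrt{Z + 0} = 6 + \sqrt{Z}$)
$\frac{Y{\left(-56 \right)} + b{\left(-191 \right)}}{v + F{\left(-177 \right)}} = \frac{\left(45 - -28\right) - 218}{-17678 + \left(6 + \sqrt{-177}\right)} = \frac{\left(45 + 28\right) - 218}{-17678 + \left(6 + i \sqrt{177}\right)} = \frac{73 - 218}{-17672 + i \sqrt{177}} = - \frac{145}{-17672 + i \sqrt{177}}$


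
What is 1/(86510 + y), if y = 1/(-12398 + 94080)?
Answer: 81682/7066309821 ≈ 1.1559e-5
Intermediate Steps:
y = 1/81682 ≈ 1.2243e-5
1/(86510 + y) = 1/(86510 + 1/81682) = 1/(7066309821/81682) = 81682/7066309821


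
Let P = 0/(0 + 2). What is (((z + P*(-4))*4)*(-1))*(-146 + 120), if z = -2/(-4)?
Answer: 52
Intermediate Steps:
P = 0 (P = 0/2 = 0*(1/2) = 0)
z = 1/2 (z = -2*(-1/4) = 1/2 ≈ 0.50000)
(((z + P*(-4))*4)*(-1))*(-146 + 120) = (((1/2 + 0*(-4))*4)*(-1))*(-146 + 120) = (((1/2 + 0)*4)*(-1))*(-26) = (((1/2)*4)*(-1))*(-26) = (2*(-1))*(-26) = -2*(-26) = 52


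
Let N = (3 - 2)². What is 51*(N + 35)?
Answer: 1836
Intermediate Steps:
N = 1 (N = 1² = 1)
51*(N + 35) = 51*(1 + 35) = 51*36 = 1836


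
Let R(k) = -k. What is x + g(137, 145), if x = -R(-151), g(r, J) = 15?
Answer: -136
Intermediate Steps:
x = -151 (x = -(-1)*(-151) = -1*151 = -151)
x + g(137, 145) = -151 + 15 = -136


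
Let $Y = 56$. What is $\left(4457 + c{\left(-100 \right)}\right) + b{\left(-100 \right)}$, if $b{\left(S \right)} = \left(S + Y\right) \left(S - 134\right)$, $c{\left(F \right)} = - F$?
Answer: $14853$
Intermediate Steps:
$b{\left(S \right)} = \left(-134 + S\right) \left(56 + S\right)$ ($b{\left(S \right)} = \left(S + 56\right) \left(S - 134\right) = \left(56 + S\right) \left(-134 + S\right) = \left(-134 + S\right) \left(56 + S\right)$)
$\left(4457 + c{\left(-100 \right)}\right) + b{\left(-100 \right)} = \left(4457 - -100\right) - \left(-296 - 10000\right) = \left(4457 + 100\right) + \left(-7504 + 10000 + 7800\right) = 4557 + 10296 = 14853$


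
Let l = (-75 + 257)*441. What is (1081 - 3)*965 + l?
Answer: 1120532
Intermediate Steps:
l = 80262 (l = 182*441 = 80262)
(1081 - 3)*965 + l = (1081 - 3)*965 + 80262 = 1078*965 + 80262 = 1040270 + 80262 = 1120532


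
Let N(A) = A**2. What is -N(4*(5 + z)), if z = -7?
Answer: -64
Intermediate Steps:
-N(4*(5 + z)) = -(4*(5 - 7))**2 = -(4*(-2))**2 = -1*(-8)**2 = -1*64 = -64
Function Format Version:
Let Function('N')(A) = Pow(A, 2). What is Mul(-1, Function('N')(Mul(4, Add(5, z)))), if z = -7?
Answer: -64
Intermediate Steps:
Mul(-1, Function('N')(Mul(4, Add(5, z)))) = Mul(-1, Pow(Mul(4, Add(5, -7)), 2)) = Mul(-1, Pow(Mul(4, -2), 2)) = Mul(-1, Pow(-8, 2)) = Mul(-1, 64) = -64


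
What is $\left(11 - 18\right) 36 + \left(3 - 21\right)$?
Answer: $-270$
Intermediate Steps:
$\left(11 - 18\right) 36 + \left(3 - 21\right) = \left(-7\right) 36 - 18 = -252 - 18 = -270$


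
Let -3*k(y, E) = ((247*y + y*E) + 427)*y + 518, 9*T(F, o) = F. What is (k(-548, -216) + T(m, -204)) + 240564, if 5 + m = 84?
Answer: -25062683/9 ≈ -2.7847e+6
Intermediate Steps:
m = 79 (m = -5 + 84 = 79)
T(F, o) = F/9
k(y, E) = -518/3 - y*(427 + 247*y + E*y)/3 (k(y, E) = -(((247*y + y*E) + 427)*y + 518)/3 = -(((247*y + E*y) + 427)*y + 518)/3 = -((427 + 247*y + E*y)*y + 518)/3 = -(y*(427 + 247*y + E*y) + 518)/3 = -(518 + y*(427 + 247*y + E*y))/3 = -518/3 - y*(427 + 247*y + E*y)/3)
(k(-548, -216) + T(m, -204)) + 240564 = ((-518/3 - 427/3*(-548) - 247/3*(-548)**2 - 1/3*(-216)*(-548)**2) + (1/9)*79) + 240564 = ((-518/3 + 233996/3 - 247/3*300304 - 1/3*(-216)*300304) + 79/9) + 240564 = ((-518/3 + 233996/3 - 74175088/3 + 21621888) + 79/9) + 240564 = (-9075946/3 + 79/9) + 240564 = -27227759/9 + 240564 = -25062683/9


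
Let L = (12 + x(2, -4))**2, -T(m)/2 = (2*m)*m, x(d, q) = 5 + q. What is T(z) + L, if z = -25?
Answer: -2331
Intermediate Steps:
T(m) = -4*m**2 (T(m) = -2*2*m*m = -4*m**2)
L = 169 (L = (12 + (5 - 4))**2 = (12 + 1)**2 = 13**2 = 169)
T(z) + L = -4*(-25)**2 + 169 = -4*625 + 169 = -2500 + 169 = -2331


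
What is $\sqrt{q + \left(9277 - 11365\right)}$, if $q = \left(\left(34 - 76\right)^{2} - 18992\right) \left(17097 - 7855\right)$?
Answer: $4 i \sqrt{9951454} \approx 12618.0 i$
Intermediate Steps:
$q = -159221176$ ($q = \left(\left(-42\right)^{2} - 18992\right) 9242 = \left(1764 - 18992\right) 9242 = \left(-17228\right) 9242 = -159221176$)
$\sqrt{q + \left(9277 - 11365\right)} = \sqrt{-159221176 + \left(9277 - 11365\right)} = \sqrt{-159221176 - 2088} = \sqrt{-159223264} = 4 i \sqrt{9951454}$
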